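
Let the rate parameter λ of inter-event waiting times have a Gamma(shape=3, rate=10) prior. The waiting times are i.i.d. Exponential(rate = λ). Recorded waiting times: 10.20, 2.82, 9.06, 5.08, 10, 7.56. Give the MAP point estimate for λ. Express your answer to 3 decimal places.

λ̂_MAP = 0.146

The Exponential(rate=λ) likelihood is ∝ λ^n e^(−λΣtᵢ). Here n = 6 and Σtᵢ = 10.20 + 2.82 + 9.06 + 5.08 + 10 + 7.56 = 44.72.
Posterior ∝ λ^2e^(−10λ) · λ^6e^(−44.72λ) = λ^8e^(−54.72λ), i.e. Gamma(9, 54.72).
Mode = (a−1)/b = 8/54.72 ≈ 0.146.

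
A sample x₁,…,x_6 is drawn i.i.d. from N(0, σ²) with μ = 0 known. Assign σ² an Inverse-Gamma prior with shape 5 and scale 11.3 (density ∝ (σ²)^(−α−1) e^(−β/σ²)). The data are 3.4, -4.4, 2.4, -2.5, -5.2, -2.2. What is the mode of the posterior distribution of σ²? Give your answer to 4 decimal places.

σ̂²_MAP = 5.4117

Sum of squared deviations about the known mean: SS = (3.4−0)² + (-4.4−0)² + (2.4−0)² + (-2.5−0)² + (-5.2−0)² + (-2.2−0)² = 74.81.
The Normal likelihood contributes (σ²)^(−n/2) exp(−SS/(2σ²)), so the posterior is Inverse-Gamma(α + n/2, β + SS/2) = Inverse-Gamma(8, 48.705).
The mode of Inverse-Gamma(a, b) is b/(a+1) = 48.705/9 ≈ 5.4117.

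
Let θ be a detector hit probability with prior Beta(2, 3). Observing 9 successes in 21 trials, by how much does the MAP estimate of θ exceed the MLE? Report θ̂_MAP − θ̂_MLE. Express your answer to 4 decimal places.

Posterior is Beta(11, 15); MAP = (11−1)/(26−2) = 10/24 ≈ 0.41667.
MLE ignores the prior: θ̂_MLE = k/n = 9/21 ≈ 0.42857.
Difference = 10/24 − 9/21 = -1/84 ≈ -0.0119.

MAP − MLE = -0.0119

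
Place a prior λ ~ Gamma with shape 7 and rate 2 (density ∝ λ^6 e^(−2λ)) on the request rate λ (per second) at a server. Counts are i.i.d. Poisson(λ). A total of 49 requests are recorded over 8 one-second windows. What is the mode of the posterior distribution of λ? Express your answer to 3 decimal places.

λ̂_MAP = 5.500

Σxᵢ = 49, n = 8.
Posterior ∝ λ^6e^(−2λ) · λ^49e^(−8λ) = λ^55e^(−10λ), i.e. Gamma(shape=56, rate=10).
The mode of a Gamma(a, b) with a ≥ 1 (shape–rate) is (a−1)/b = 55/10 ≈ 5.500.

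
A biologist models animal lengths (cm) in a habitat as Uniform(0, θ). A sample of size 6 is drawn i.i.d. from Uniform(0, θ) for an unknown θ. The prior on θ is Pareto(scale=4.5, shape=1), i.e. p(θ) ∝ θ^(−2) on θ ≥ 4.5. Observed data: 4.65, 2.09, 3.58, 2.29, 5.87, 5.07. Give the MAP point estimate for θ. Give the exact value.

The Uniform(0, θ) likelihood is θ^(−n) for θ ≥ max(xᵢ), zero otherwise. Here max(xᵢ) = 5.87.
Posterior ∝ θ^(−2) · θ^(−6) = θ^(−8) on θ ≥ max(4.5, 5.87) = 5.87.
This density is strictly decreasing in θ, so the posterior mode lies at the lower boundary of the support.

θ̂_MAP = 5.87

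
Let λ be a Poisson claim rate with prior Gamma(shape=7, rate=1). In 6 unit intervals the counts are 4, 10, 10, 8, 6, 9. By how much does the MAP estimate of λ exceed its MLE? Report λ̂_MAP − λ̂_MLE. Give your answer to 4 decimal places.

Σxᵢ = 47. Posterior is Gamma(54, 7); MAP = (54−1)/7 = 53/7 ≈ 7.57143.
MLE = x̄ = 47/6 ≈ 7.83333.
Difference = 53/7 − 47/6 = -11/42 ≈ -0.2619.

MAP − MLE = -0.2619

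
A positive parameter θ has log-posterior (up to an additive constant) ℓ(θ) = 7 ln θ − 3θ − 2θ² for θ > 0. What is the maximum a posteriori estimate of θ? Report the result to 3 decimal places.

ℓ'(θ) = 7/θ − 3 − 4θ. Setting this to zero and multiplying by θ: 4θ² + 3θ − 7 = 0.
θ = (−3 + √(3² + 4·4·7)) / (2·4) = (−3 + √121) / 8 = (−3 + 11)/8 = 1.
ℓ''(θ) = −7/θ² − 4 < 0, confirming a maximum.

θ̂_MAP = 1.000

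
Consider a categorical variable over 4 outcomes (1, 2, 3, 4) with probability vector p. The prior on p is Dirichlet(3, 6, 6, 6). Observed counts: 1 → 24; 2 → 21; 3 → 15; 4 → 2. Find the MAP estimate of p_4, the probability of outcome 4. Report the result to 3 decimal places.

The posterior is Dirichlet(αᵢ + nᵢ) = Dirichlet(27, 27, 21, 8).
For a Dirichlet(a₁,…,a_K) with all aᵢ > 1, the mode has j-th component (aⱼ − 1)/(Σaᵢ − K).
Here Σaᵢ = 83 and K = 4, so p_4 = (8 − 1)/(83 − 4) = 7/79 ≈ 0.089.

MAP estimate: 0.089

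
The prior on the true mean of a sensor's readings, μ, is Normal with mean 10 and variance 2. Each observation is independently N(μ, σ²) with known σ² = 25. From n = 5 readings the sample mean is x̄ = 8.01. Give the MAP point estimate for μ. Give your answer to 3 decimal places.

n = 5, x̄ = 8.01.
For a Normal prior and Normal likelihood with known variance, the posterior is Normal; its mode equals its mean, the precision-weighted average.
Prior precision 1/σ₀² = 1/2 = 0.5; data precision n/σ² = 5/25 = 0.2.
μ̂ = (0.5·10 + 0.2·8.01) / (0.5 + 0.2) = 6.602/0.7 = 3301/350 ≈ 9.431.

μ̂_MAP = 9.431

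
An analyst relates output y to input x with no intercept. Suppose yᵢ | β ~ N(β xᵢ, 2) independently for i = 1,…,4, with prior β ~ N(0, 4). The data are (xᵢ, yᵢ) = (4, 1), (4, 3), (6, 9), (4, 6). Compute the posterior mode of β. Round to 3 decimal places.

β̂_MAP = 1.112

log p(β | y) = −Σ(yᵢ − βxᵢ)²/(2·2) − β²/(2·4) + const.
Setting the derivative to zero: Σxᵢ(yᵢ − βxᵢ)/2 − β/4 = 0, so β = Σxᵢyᵢ / (Σxᵢ² + σ²/τ²).
Σxᵢyᵢ = 4·1 + 4·3 + 6·9 + 4·6 = 94; Σxᵢ² = 84; σ²/τ² = 0.5.
β̂_MAP = 94 / (84 + 0.5) = 94/84.5 ≈ 1.112.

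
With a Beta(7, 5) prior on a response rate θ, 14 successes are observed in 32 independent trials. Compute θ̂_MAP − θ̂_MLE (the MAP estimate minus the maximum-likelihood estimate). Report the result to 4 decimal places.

Posterior is Beta(21, 23); MAP = (21−1)/(44−2) = 20/42 ≈ 0.47619.
MLE ignores the prior: θ̂_MLE = k/n = 14/32 ≈ 0.43750.
Difference = 20/42 − 14/32 = 13/336 ≈ 0.0387.

MAP − MLE = 0.0387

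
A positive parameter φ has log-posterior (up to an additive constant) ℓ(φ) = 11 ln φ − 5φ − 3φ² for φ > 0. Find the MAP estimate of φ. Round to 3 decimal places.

ℓ'(φ) = 11/φ − 5 − 6φ. Setting this to zero and multiplying by φ: 6φ² + 5φ − 11 = 0.
φ = (−5 + √(5² + 4·6·11)) / (2·6) = (−5 + √289) / 12 = (−5 + 17)/12 = 1.
ℓ''(φ) = −11/φ² − 6 < 0, confirming a maximum.

φ̂_MAP = 1.000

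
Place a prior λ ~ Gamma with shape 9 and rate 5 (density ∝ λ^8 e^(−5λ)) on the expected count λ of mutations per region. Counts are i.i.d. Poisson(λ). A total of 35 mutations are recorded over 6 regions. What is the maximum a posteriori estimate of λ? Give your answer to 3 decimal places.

λ̂_MAP = 3.909

Σxᵢ = 35, n = 6.
Posterior ∝ λ^8e^(−5λ) · λ^35e^(−6λ) = λ^43e^(−11λ), i.e. Gamma(shape=44, rate=11).
The mode of a Gamma(a, b) with a ≥ 1 (shape–rate) is (a−1)/b = 43/11 ≈ 3.909.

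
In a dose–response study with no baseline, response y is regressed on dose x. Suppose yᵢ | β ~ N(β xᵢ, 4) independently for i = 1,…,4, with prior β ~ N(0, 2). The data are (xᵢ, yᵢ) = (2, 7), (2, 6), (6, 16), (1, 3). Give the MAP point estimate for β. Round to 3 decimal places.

β̂_MAP = 2.660

log p(β | y) = −Σ(yᵢ − βxᵢ)²/(2·4) − β²/(2·2) + const.
Setting the derivative to zero: Σxᵢ(yᵢ − βxᵢ)/4 − β/2 = 0, so β = Σxᵢyᵢ / (Σxᵢ² + σ²/τ²).
Σxᵢyᵢ = 2·7 + 2·6 + 6·16 + 1·3 = 125; Σxᵢ² = 45; σ²/τ² = 2.
β̂_MAP = 125 / (45 + 2) = 125/47 ≈ 2.660.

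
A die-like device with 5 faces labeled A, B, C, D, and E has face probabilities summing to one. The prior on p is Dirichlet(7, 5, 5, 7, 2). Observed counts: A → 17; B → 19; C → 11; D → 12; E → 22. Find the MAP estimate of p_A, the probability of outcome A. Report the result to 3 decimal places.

The posterior is Dirichlet(αᵢ + nᵢ) = Dirichlet(24, 24, 16, 19, 24).
For a Dirichlet(a₁,…,a_K) with all aᵢ > 1, the mode has j-th component (aⱼ − 1)/(Σaᵢ − K).
Here Σaᵢ = 107 and K = 5, so p_A = (24 − 1)/(107 − 5) = 23/102 ≈ 0.225.

MAP estimate of p_A = 0.225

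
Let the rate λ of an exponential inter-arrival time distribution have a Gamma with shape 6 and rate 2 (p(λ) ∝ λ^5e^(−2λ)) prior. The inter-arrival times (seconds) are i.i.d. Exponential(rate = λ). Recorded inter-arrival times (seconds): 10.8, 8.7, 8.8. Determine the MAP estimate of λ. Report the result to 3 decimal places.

The Exponential(rate=λ) likelihood is ∝ λ^n e^(−λΣtᵢ). Here n = 3 and Σtᵢ = 10.8 + 8.7 + 8.8 = 28.3.
Posterior ∝ λ^5e^(−2λ) · λ^3e^(−28.3λ) = λ^8e^(−30.3λ), i.e. Gamma(9, 30.3).
Mode = (a−1)/b = 8/30.3 ≈ 0.264.

λ̂_MAP = 0.264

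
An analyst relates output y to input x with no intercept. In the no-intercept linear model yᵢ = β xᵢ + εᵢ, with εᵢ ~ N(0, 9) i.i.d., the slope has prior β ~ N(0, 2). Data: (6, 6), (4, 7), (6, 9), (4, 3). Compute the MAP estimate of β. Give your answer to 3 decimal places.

β̂_MAP = 1.198

log p(β | y) = −Σ(yᵢ − βxᵢ)²/(2·9) − β²/(2·2) + const.
Setting the derivative to zero: Σxᵢ(yᵢ − βxᵢ)/9 − β/2 = 0, so β = Σxᵢyᵢ / (Σxᵢ² + σ²/τ²).
Σxᵢyᵢ = 6·6 + 4·7 + 6·9 + 4·3 = 130; Σxᵢ² = 104; σ²/τ² = 4.5.
β̂_MAP = 130 / (104 + 4.5) = 130/108.5 ≈ 1.198.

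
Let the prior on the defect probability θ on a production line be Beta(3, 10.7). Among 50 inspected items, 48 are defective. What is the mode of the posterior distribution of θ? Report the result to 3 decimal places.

θ̂_MAP = 0.810

Prior: Beta(3, 10.7).
Data: 48 successes in 50 trials. The binomial likelihood contributes θ^48(1−θ)^2, so the posterior is Beta(3+48, 10.7+2) = Beta(51, 12.7).
For Beta(a, b) with a, b > 1 the mode is (a−1)/(a+b−2) = 50/61.7 ≈ 0.810.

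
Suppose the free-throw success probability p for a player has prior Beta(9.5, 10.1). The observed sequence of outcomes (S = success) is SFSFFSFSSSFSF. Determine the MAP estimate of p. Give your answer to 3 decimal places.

Prior: Beta(9.5, 10.1).
Data: 7 successes in 13 trials (from the sequence). The binomial likelihood contributes p^7(1−p)^6, so the posterior is Beta(9.5+7, 10.1+6) = Beta(16.5, 16.1).
For Beta(a, b) with a, b > 1 the mode is (a−1)/(a+b−2) = 15.5/30.6 ≈ 0.507.

p̂_MAP = 0.507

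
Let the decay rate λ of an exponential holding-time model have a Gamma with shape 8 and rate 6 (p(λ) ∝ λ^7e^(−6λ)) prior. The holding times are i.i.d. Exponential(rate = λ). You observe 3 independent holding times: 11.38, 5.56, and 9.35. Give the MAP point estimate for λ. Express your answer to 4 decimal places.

The Exponential(rate=λ) likelihood is ∝ λ^n e^(−λΣtᵢ). Here n = 3 and Σtᵢ = 11.38 + 5.56 + 9.35 = 26.29.
Posterior ∝ λ^7e^(−6λ) · λ^3e^(−26.29λ) = λ^10e^(−32.29λ), i.e. Gamma(11, 32.29).
Mode = (a−1)/b = 10/32.29 ≈ 0.3097.

λ̂_MAP = 0.3097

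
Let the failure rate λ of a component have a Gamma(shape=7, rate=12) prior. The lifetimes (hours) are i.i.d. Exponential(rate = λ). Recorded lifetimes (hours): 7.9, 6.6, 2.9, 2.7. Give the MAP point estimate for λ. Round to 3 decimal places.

λ̂_MAP = 0.312

The Exponential(rate=λ) likelihood is ∝ λ^n e^(−λΣtᵢ). Here n = 4 and Σtᵢ = 7.9 + 6.6 + 2.9 + 2.7 = 20.1.
Posterior ∝ λ^6e^(−12λ) · λ^4e^(−20.1λ) = λ^10e^(−32.1λ), i.e. Gamma(11, 32.1).
Mode = (a−1)/b = 10/32.1 ≈ 0.312.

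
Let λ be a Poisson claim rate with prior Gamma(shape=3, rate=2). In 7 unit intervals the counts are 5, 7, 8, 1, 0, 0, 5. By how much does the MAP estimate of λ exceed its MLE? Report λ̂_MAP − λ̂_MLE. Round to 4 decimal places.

Σxᵢ = 26. Posterior is Gamma(29, 9); MAP = (29−1)/9 = 28/9 ≈ 3.11111.
MLE = x̄ = 26/7 ≈ 3.71429.
Difference = 28/9 − 26/7 = -38/63 ≈ -0.6032.

MAP − MLE = -0.6032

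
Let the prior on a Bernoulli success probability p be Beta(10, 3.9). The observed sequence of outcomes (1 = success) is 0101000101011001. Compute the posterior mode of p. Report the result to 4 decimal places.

p̂_MAP = 0.5735

Prior: Beta(10, 3.9).
Data: 7 successes in 16 trials (from the sequence). The binomial likelihood contributes p^7(1−p)^9, so the posterior is Beta(10+7, 3.9+9) = Beta(17, 12.9).
For Beta(a, b) with a, b > 1 the mode is (a−1)/(a+b−2) = 16/27.9 ≈ 0.5735.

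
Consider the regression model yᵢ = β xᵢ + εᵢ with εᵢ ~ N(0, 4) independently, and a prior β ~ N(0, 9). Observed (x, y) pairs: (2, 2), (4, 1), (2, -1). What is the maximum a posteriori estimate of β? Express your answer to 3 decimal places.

log p(β | y) = −Σ(yᵢ − βxᵢ)²/(2·4) − β²/(2·9) + const.
Setting the derivative to zero: Σxᵢ(yᵢ − βxᵢ)/4 − β/9 = 0, so β = Σxᵢyᵢ / (Σxᵢ² + σ²/τ²).
Σxᵢyᵢ = 2·2 + 4·1 + 2·(-1) = 6; Σxᵢ² = 24; σ²/τ² = 4/9.
β̂_MAP = 6 / (24 + 4/9) = 6/(220/9) = 27/110 ≈ 0.245.

β̂_MAP = 0.245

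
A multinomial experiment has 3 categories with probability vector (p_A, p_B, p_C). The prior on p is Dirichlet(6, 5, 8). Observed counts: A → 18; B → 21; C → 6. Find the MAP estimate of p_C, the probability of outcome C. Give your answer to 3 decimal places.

MAP estimate of p_C = 0.213

The posterior is Dirichlet(αᵢ + nᵢ) = Dirichlet(24, 26, 14).
For a Dirichlet(a₁,…,a_K) with all aᵢ > 1, the mode has j-th component (aⱼ − 1)/(Σaᵢ − K).
Here Σaᵢ = 64 and K = 3, so p_C = (14 − 1)/(64 − 3) = 13/61 ≈ 0.213.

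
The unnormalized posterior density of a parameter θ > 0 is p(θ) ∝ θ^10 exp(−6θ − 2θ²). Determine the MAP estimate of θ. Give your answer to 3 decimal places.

ℓ'(θ) = 10/θ − 6 − 4θ. Setting this to zero and multiplying by θ: 4θ² + 6θ − 10 = 0.
θ = (−6 + √(6² + 4·4·10)) / (2·4) = (−6 + √196) / 8 = (−6 + 14)/8 = 1.
ℓ''(θ) = −10/θ² − 4 < 0, confirming a maximum.

θ̂_MAP = 1.000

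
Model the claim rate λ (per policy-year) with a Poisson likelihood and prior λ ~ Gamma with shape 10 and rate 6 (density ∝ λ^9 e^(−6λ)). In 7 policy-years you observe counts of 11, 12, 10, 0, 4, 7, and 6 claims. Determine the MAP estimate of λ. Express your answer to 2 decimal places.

Σxᵢ = 11+12+10+0+4+7+6 = 50, with n = 7.
Posterior ∝ λ^9e^(−6λ) · λ^50e^(−7λ) = λ^59e^(−13λ), i.e. Gamma(shape=60, rate=13).
The mode of a Gamma(a, b) with a ≥ 1 (shape–rate) is (a−1)/b = 59/13 ≈ 4.54.

λ̂_MAP = 4.54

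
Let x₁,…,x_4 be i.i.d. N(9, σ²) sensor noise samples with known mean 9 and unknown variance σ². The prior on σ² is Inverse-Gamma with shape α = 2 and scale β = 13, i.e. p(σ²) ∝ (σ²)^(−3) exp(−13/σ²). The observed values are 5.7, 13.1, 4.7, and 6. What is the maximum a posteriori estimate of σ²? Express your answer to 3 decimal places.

Sum of squared deviations about the known mean: SS = (5.7−9)² + (13.1−9)² + (4.7−9)² + (6−9)² = 55.19.
The Normal likelihood contributes (σ²)^(−n/2) exp(−SS/(2σ²)), so the posterior is Inverse-Gamma(α + n/2, β + SS/2) = Inverse-Gamma(4, 40.595).
The mode of Inverse-Gamma(a, b) is b/(a+1) = 40.595/5 ≈ 8.119.

σ̂²_MAP = 8.119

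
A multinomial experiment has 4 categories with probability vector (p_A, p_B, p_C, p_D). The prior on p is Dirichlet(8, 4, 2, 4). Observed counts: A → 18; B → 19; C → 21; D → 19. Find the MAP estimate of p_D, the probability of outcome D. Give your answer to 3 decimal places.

MAP estimate of p_D = 0.242

The posterior is Dirichlet(αᵢ + nᵢ) = Dirichlet(26, 23, 23, 23).
For a Dirichlet(a₁,…,a_K) with all aᵢ > 1, the mode has j-th component (aⱼ − 1)/(Σaᵢ − K).
Here Σaᵢ = 95 and K = 4, so p_D = (23 − 1)/(95 − 4) = 22/91 ≈ 0.242.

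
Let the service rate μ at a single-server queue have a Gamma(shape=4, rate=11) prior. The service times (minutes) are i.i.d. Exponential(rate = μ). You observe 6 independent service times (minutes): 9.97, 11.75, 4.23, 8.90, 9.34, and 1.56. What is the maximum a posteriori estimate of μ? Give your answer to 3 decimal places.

μ̂_MAP = 0.159

The Exponential(rate=μ) likelihood is ∝ μ^n e^(−μΣtᵢ). Here n = 6 and Σtᵢ = 9.97 + 11.75 + 4.23 + 8.90 + 9.34 + 1.56 = 45.75.
Posterior ∝ μ^3e^(−11μ) · μ^6e^(−45.75μ) = μ^9e^(−56.75μ), i.e. Gamma(10, 56.75).
Mode = (a−1)/b = 9/56.75 ≈ 0.159.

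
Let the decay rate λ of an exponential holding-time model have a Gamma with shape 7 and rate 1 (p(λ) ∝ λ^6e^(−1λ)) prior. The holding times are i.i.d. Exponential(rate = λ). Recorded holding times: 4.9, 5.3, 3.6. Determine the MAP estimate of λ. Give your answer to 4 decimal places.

The Exponential(rate=λ) likelihood is ∝ λ^n e^(−λΣtᵢ). Here n = 3 and Σtᵢ = 4.9 + 5.3 + 3.6 = 13.8.
Posterior ∝ λ^6e^(−1λ) · λ^3e^(−13.8λ) = λ^9e^(−14.8λ), i.e. Gamma(10, 14.8).
Mode = (a−1)/b = 9/14.8 ≈ 0.6081.

λ̂_MAP = 0.6081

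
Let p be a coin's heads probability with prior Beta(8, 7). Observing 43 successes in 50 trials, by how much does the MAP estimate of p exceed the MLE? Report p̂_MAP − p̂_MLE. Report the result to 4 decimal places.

MAP − MLE = -0.0663

Posterior is Beta(51, 14); MAP = (51−1)/(65−2) = 50/63 ≈ 0.79365.
MLE ignores the prior: p̂_MLE = k/n = 43/50 ≈ 0.86000.
Difference = 50/63 − 43/50 = -209/3150 ≈ -0.0663.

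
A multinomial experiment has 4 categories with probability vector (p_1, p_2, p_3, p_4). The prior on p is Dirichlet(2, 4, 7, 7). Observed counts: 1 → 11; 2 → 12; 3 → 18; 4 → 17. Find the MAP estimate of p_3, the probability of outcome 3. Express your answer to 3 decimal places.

The posterior is Dirichlet(αᵢ + nᵢ) = Dirichlet(13, 16, 25, 24).
For a Dirichlet(a₁,…,a_K) with all aᵢ > 1, the mode has j-th component (aⱼ − 1)/(Σaᵢ − K).
Here Σaᵢ = 78 and K = 4, so p_3 = (25 − 1)/(78 − 4) = 24/74 ≈ 0.324.

MAP estimate: 0.324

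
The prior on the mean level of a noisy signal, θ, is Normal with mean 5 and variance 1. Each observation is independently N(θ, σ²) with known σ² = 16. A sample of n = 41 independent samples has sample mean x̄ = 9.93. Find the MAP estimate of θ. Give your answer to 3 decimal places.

θ̂_MAP = 8.546

n = 41, x̄ = 9.93.
For a Normal prior and Normal likelihood with known variance, the posterior is Normal; its mode equals its mean, the precision-weighted average.
Prior precision 1/σ₀² = 1/1 = 1; data precision n/σ² = 41/16 = 2.5625.
θ̂ = (1·5 + 2.5625·9.93) / (1 + 2.5625) = 30.445625/3.5625 = 48713/5700 ≈ 8.546.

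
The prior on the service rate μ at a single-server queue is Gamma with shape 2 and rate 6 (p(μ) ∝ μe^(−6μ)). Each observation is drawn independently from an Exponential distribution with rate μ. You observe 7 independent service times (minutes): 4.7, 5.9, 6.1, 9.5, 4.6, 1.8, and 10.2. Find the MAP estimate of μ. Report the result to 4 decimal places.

The Exponential(rate=μ) likelihood is ∝ μ^n e^(−μΣtᵢ). Here n = 7 and Σtᵢ = 4.7 + 5.9 + 6.1 + 9.5 + 4.6 + 1.8 + 10.2 = 42.8.
Posterior ∝ μe^(−6μ) · μ^7e^(−42.8μ) = μ^8e^(−48.8μ), i.e. Gamma(9, 48.8).
Mode = (a−1)/b = 8/48.8 ≈ 0.1639.

μ̂_MAP = 0.1639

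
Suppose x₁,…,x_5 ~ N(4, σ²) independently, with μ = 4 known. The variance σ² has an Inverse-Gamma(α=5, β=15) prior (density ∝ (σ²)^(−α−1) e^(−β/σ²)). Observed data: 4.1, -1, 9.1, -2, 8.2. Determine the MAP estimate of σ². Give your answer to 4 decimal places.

Sum of squared deviations about the known mean: SS = (4.1−4)² + (-1−4)² + (9.1−4)² + (-2−4)² + (8.2−4)² = 104.66.
The Normal likelihood contributes (σ²)^(−n/2) exp(−SS/(2σ²)), so the posterior is Inverse-Gamma(α + n/2, β + SS/2) = Inverse-Gamma(7.5, 67.33).
The mode of Inverse-Gamma(a, b) is b/(a+1) = 67.33/8.5 ≈ 7.9212.

σ̂²_MAP = 7.9212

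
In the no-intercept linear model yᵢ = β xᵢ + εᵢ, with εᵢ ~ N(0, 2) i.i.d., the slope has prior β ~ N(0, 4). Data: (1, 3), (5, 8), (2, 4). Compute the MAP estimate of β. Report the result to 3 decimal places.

log p(β | y) = −Σ(yᵢ − βxᵢ)²/(2·2) − β²/(2·4) + const.
Setting the derivative to zero: Σxᵢ(yᵢ − βxᵢ)/2 − β/4 = 0, so β = Σxᵢyᵢ / (Σxᵢ² + σ²/τ²).
Σxᵢyᵢ = 1·3 + 5·8 + 2·4 = 51; Σxᵢ² = 30; σ²/τ² = 0.5.
β̂_MAP = 51 / (30 + 0.5) = 51/30.5 ≈ 1.672.

β̂_MAP = 1.672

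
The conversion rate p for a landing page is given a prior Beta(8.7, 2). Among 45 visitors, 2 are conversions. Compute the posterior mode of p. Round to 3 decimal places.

p̂_MAP = 0.181

Prior: Beta(8.7, 2).
Data: 2 successes in 45 trials. The binomial likelihood contributes p^2(1−p)^43, so the posterior is Beta(8.7+2, 2+43) = Beta(10.7, 45).
For Beta(a, b) with a, b > 1 the mode is (a−1)/(a+b−2) = 9.7/53.7 ≈ 0.181.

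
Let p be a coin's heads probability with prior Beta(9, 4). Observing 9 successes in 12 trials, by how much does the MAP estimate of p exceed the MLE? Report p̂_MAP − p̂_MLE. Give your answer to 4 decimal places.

Posterior is Beta(18, 7); MAP = (18−1)/(25−2) = 17/23 ≈ 0.73913.
MLE ignores the prior: p̂_MLE = k/n = 9/12 ≈ 0.75000.
Difference = 17/23 − 9/12 = -1/92 ≈ -0.0109.

MAP − MLE = -0.0109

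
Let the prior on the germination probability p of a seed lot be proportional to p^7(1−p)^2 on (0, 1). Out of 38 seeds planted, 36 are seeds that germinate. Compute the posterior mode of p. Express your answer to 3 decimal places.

p̂_MAP = 0.915

The prior density ∝ p^7(1−p)^2 is the kernel of Beta(8, 3).
Data: 36 successes in 38 trials. The binomial likelihood contributes p^36(1−p)^2, so the posterior is Beta(8+36, 3+2) = Beta(44, 5).
For Beta(a, b) with a, b > 1 the mode is (a−1)/(a+b−2) = 43/47 ≈ 0.915.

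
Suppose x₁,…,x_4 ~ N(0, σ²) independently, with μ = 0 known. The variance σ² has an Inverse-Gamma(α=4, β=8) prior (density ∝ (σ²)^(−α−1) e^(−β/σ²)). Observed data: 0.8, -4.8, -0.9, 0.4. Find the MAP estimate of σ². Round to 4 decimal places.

σ̂²_MAP = 2.9036

Sum of squared deviations about the known mean: SS = (0.8−0)² + (-4.8−0)² + (-0.9−0)² + (0.4−0)² = 24.65.
The Normal likelihood contributes (σ²)^(−n/2) exp(−SS/(2σ²)), so the posterior is Inverse-Gamma(α + n/2, β + SS/2) = Inverse-Gamma(6, 20.325).
The mode of Inverse-Gamma(a, b) is b/(a+1) = 20.325/7 ≈ 2.9036.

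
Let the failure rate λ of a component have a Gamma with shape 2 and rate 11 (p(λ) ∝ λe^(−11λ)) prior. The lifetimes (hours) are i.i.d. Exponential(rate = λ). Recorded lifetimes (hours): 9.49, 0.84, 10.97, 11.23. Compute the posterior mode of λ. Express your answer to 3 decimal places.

λ̂_MAP = 0.115

The Exponential(rate=λ) likelihood is ∝ λ^n e^(−λΣtᵢ). Here n = 4 and Σtᵢ = 9.49 + 0.84 + 10.97 + 11.23 = 32.53.
Posterior ∝ λe^(−11λ) · λ^4e^(−32.53λ) = λ^5e^(−43.53λ), i.e. Gamma(6, 43.53).
Mode = (a−1)/b = 5/43.53 ≈ 0.115.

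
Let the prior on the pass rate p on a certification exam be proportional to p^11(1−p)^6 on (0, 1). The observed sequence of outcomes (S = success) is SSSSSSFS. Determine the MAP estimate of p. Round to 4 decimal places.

p̂_MAP = 0.7200

The prior density ∝ p^11(1−p)^6 is the kernel of Beta(12, 7).
Data: 7 successes in 8 trials (from the sequence). The binomial likelihood contributes p^7(1−p)^1, so the posterior is Beta(12+7, 7+1) = Beta(19, 8).
For Beta(a, b) with a, b > 1 the mode is (a−1)/(a+b−2) = 18/25 ≈ 0.7200.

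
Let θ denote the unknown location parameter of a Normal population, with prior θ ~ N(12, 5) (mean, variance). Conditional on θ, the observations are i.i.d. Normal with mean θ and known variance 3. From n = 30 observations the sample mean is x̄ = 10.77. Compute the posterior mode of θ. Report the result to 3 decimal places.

n = 30, x̄ = 10.77.
For a Normal prior and Normal likelihood with known variance, the posterior is Normal; its mode equals its mean, the precision-weighted average.
Prior precision 1/σ₀² = 1/5 = 0.2; data precision n/σ² = 30/3 = 10.
θ̂ = (0.2·12 + 10·10.77) / (0.2 + 10) = 110.1/10.2 = 367/34 ≈ 10.794.

θ̂_MAP = 10.794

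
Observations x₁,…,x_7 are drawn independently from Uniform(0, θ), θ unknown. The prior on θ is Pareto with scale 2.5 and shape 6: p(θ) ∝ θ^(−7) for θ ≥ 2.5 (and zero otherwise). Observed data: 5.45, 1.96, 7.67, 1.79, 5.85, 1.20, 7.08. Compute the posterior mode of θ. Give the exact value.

The Uniform(0, θ) likelihood is θ^(−n) for θ ≥ max(xᵢ), zero otherwise. Here max(xᵢ) = 7.67.
Posterior ∝ θ^(−7) · θ^(−7) = θ^(−14) on θ ≥ max(2.5, 7.67) = 7.67.
This density is strictly decreasing in θ, so the posterior mode lies at the lower boundary of the support.

θ̂_MAP = 7.67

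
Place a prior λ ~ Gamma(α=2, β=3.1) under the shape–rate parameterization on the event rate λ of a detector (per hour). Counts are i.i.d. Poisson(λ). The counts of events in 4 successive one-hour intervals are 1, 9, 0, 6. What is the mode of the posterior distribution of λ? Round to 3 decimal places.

Σxᵢ = 1+9+0+6 = 16, with n = 4.
Posterior ∝ λe^(−3.1λ) · λ^16e^(−4λ) = λ^17e^(−7.1λ), i.e. Gamma(shape=18, rate=7.1).
The mode of a Gamma(a, b) with a ≥ 1 (shape–rate) is (a−1)/b = 17/7.1 ≈ 2.394.

λ̂_MAP = 2.394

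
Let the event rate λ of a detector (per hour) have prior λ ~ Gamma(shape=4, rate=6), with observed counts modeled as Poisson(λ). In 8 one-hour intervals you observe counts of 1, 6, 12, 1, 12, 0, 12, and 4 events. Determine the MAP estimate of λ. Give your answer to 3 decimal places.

Σxᵢ = 1+6+12+1+12+0+12+4 = 48, with n = 8.
Posterior ∝ λ^3e^(−6λ) · λ^48e^(−8λ) = λ^51e^(−14λ), i.e. Gamma(shape=52, rate=14).
The mode of a Gamma(a, b) with a ≥ 1 (shape–rate) is (a−1)/b = 51/14 ≈ 3.643.

λ̂_MAP = 3.643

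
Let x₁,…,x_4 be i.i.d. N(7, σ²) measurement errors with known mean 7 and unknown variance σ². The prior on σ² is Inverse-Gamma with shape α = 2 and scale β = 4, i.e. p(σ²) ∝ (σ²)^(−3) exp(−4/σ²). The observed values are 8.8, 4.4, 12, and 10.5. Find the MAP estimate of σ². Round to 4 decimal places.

Sum of squared deviations about the known mean: SS = (8.8−7)² + (4.4−7)² + (12−7)² + (10.5−7)² = 47.25.
The Normal likelihood contributes (σ²)^(−n/2) exp(−SS/(2σ²)), so the posterior is Inverse-Gamma(α + n/2, β + SS/2) = Inverse-Gamma(4, 27.625).
The mode of Inverse-Gamma(a, b) is b/(a+1) = 27.625/5 ≈ 5.5250.

σ̂²_MAP = 5.5250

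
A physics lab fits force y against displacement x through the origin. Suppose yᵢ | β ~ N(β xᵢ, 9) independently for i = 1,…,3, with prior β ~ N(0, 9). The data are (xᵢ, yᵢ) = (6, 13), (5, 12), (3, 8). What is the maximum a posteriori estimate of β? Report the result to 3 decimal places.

β̂_MAP = 2.282

log p(β | y) = −Σ(yᵢ − βxᵢ)²/(2·9) − β²/(2·9) + const.
Setting the derivative to zero: Σxᵢ(yᵢ − βxᵢ)/9 − β/9 = 0, so β = Σxᵢyᵢ / (Σxᵢ² + σ²/τ²).
Σxᵢyᵢ = 6·13 + 5·12 + 3·8 = 162; Σxᵢ² = 70; σ²/τ² = 1.
β̂_MAP = 162 / (70 + 1) = 162/71 ≈ 2.282.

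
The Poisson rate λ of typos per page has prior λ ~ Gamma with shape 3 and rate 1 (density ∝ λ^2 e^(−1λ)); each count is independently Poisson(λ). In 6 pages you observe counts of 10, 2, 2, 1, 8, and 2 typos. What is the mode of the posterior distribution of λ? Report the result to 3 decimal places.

λ̂_MAP = 3.857

Σxᵢ = 10+2+2+1+8+2 = 25, with n = 6.
Posterior ∝ λ^2e^(−1λ) · λ^25e^(−6λ) = λ^27e^(−7λ), i.e. Gamma(shape=28, rate=7).
The mode of a Gamma(a, b) with a ≥ 1 (shape–rate) is (a−1)/b = 27/7 ≈ 3.857.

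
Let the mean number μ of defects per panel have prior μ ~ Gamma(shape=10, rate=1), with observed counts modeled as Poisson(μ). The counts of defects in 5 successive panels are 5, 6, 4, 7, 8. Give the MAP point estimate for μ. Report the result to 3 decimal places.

μ̂_MAP = 6.500

Σxᵢ = 5+6+4+7+8 = 30, with n = 5.
Posterior ∝ μ^9e^(−1μ) · μ^30e^(−5μ) = μ^39e^(−6μ), i.e. Gamma(shape=40, rate=6).
The mode of a Gamma(a, b) with a ≥ 1 (shape–rate) is (a−1)/b = 39/6 ≈ 6.500.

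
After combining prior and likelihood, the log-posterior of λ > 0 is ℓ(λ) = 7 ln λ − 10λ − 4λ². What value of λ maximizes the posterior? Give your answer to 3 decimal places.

ℓ'(λ) = 7/λ − 10 − 8λ. Setting this to zero and multiplying by λ: 8λ² + 10λ − 7 = 0.
λ = (−10 + √(10² + 4·8·7)) / (2·8) = (−10 + √324) / 16 = (−10 + 18)/16 = 1/2.
ℓ''(λ) = −7/λ² − 8 < 0, confirming a maximum.

λ̂_MAP = 0.500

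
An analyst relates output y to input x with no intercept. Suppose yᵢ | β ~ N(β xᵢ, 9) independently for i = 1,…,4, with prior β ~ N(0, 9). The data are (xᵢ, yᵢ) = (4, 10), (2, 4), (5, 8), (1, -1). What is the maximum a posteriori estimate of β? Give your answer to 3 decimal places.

β̂_MAP = 1.851

log p(β | y) = −Σ(yᵢ − βxᵢ)²/(2·9) − β²/(2·9) + const.
Setting the derivative to zero: Σxᵢ(yᵢ − βxᵢ)/9 − β/9 = 0, so β = Σxᵢyᵢ / (Σxᵢ² + σ²/τ²).
Σxᵢyᵢ = 4·10 + 2·4 + 5·8 + 1·(-1) = 87; Σxᵢ² = 46; σ²/τ² = 1.
β̂_MAP = 87 / (46 + 1) = 87/47 ≈ 1.851.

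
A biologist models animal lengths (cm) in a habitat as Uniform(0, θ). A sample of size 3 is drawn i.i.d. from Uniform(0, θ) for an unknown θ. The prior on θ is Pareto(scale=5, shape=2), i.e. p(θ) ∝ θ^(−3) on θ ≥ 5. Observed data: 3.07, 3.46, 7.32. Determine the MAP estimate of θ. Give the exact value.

θ̂_MAP = 7.32

The Uniform(0, θ) likelihood is θ^(−n) for θ ≥ max(xᵢ), zero otherwise. Here max(xᵢ) = 7.32.
Posterior ∝ θ^(−3) · θ^(−3) = θ^(−6) on θ ≥ max(5, 7.32) = 7.32.
This density is strictly decreasing in θ, so the posterior mode lies at the lower boundary of the support.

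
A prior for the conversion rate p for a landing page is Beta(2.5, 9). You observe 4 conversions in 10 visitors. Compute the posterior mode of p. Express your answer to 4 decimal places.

p̂_MAP = 0.2821

Prior: Beta(2.5, 9).
Data: 4 successes in 10 trials. The binomial likelihood contributes p^4(1−p)^6, so the posterior is Beta(2.5+4, 9+6) = Beta(6.5, 15).
For Beta(a, b) with a, b > 1 the mode is (a−1)/(a+b−2) = 5.5/19.5 ≈ 0.2821.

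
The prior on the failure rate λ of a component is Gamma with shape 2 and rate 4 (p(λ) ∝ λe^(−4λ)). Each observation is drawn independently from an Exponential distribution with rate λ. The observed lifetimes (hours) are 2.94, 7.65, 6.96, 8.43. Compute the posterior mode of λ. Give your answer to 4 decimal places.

λ̂_MAP = 0.1668

The Exponential(rate=λ) likelihood is ∝ λ^n e^(−λΣtᵢ). Here n = 4 and Σtᵢ = 2.94 + 7.65 + 6.96 + 8.43 = 25.98.
Posterior ∝ λe^(−4λ) · λ^4e^(−25.98λ) = λ^5e^(−29.98λ), i.e. Gamma(6, 29.98).
Mode = (a−1)/b = 5/29.98 ≈ 0.1668.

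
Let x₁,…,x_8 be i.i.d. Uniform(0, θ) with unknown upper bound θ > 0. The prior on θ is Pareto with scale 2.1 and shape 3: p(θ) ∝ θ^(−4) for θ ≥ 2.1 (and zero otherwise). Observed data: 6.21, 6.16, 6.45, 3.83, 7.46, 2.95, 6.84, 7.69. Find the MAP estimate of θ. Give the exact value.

The Uniform(0, θ) likelihood is θ^(−n) for θ ≥ max(xᵢ), zero otherwise. Here max(xᵢ) = 7.69.
Posterior ∝ θ^(−4) · θ^(−8) = θ^(−12) on θ ≥ max(2.1, 7.69) = 7.69.
This density is strictly decreasing in θ, so the posterior mode lies at the lower boundary of the support.

θ̂_MAP = 7.69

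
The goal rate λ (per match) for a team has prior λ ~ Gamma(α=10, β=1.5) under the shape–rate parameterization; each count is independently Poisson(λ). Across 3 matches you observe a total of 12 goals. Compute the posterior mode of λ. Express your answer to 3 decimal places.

Σxᵢ = 12, n = 3.
Posterior ∝ λ^9e^(−1.5λ) · λ^12e^(−3λ) = λ^21e^(−4.5λ), i.e. Gamma(shape=22, rate=4.5).
The mode of a Gamma(a, b) with a ≥ 1 (shape–rate) is (a−1)/b = 21/4.5 ≈ 4.667.

λ̂_MAP = 4.667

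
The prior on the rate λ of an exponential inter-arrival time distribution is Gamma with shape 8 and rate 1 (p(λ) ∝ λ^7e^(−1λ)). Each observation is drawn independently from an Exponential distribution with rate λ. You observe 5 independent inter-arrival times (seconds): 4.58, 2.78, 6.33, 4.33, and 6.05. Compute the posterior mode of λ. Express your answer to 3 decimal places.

λ̂_MAP = 0.479

The Exponential(rate=λ) likelihood is ∝ λ^n e^(−λΣtᵢ). Here n = 5 and Σtᵢ = 4.58 + 2.78 + 6.33 + 4.33 + 6.05 = 24.07.
Posterior ∝ λ^7e^(−1λ) · λ^5e^(−24.07λ) = λ^12e^(−25.07λ), i.e. Gamma(13, 25.07).
Mode = (a−1)/b = 12/25.07 ≈ 0.479.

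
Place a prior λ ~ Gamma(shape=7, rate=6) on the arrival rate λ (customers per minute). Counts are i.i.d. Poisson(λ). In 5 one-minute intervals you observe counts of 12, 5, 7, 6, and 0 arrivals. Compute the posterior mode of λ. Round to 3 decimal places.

Σxᵢ = 12+5+7+6+0 = 30, with n = 5.
Posterior ∝ λ^6e^(−6λ) · λ^30e^(−5λ) = λ^36e^(−11λ), i.e. Gamma(shape=37, rate=11).
The mode of a Gamma(a, b) with a ≥ 1 (shape–rate) is (a−1)/b = 36/11 ≈ 3.273.

λ̂_MAP = 3.273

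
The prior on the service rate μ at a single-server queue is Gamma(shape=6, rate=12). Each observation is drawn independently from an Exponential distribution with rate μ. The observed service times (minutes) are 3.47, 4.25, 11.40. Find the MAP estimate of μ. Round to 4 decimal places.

The Exponential(rate=μ) likelihood is ∝ μ^n e^(−μΣtᵢ). Here n = 3 and Σtᵢ = 3.47 + 4.25 + 11.40 = 19.12.
Posterior ∝ μ^5e^(−12μ) · μ^3e^(−19.12μ) = μ^8e^(−31.12μ), i.e. Gamma(9, 31.12).
Mode = (a−1)/b = 8/31.12 ≈ 0.2571.

μ̂_MAP = 0.2571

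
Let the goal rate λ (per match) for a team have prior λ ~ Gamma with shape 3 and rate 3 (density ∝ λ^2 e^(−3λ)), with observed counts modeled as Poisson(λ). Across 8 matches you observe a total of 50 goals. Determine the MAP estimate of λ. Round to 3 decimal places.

λ̂_MAP = 4.727

Σxᵢ = 50, n = 8.
Posterior ∝ λ^2e^(−3λ) · λ^50e^(−8λ) = λ^52e^(−11λ), i.e. Gamma(shape=53, rate=11).
The mode of a Gamma(a, b) with a ≥ 1 (shape–rate) is (a−1)/b = 52/11 ≈ 4.727.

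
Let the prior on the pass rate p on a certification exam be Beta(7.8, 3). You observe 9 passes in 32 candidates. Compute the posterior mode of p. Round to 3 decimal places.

p̂_MAP = 0.387

Prior: Beta(7.8, 3).
Data: 9 successes in 32 trials. The binomial likelihood contributes p^9(1−p)^23, so the posterior is Beta(7.8+9, 3+23) = Beta(16.8, 26).
For Beta(a, b) with a, b > 1 the mode is (a−1)/(a+b−2) = 15.8/40.8 ≈ 0.387.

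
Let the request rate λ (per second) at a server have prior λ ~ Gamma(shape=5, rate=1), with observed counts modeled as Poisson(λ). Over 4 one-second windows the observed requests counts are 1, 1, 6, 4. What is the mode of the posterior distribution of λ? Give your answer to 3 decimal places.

λ̂_MAP = 3.200

Σxᵢ = 1+1+6+4 = 12, with n = 4.
Posterior ∝ λ^4e^(−1λ) · λ^12e^(−4λ) = λ^16e^(−5λ), i.e. Gamma(shape=17, rate=5).
The mode of a Gamma(a, b) with a ≥ 1 (shape–rate) is (a−1)/b = 16/5 ≈ 3.200.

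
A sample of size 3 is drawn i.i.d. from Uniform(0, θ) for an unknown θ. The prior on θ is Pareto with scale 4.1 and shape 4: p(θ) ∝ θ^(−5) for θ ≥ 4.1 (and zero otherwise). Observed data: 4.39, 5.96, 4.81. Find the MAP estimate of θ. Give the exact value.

The Uniform(0, θ) likelihood is θ^(−n) for θ ≥ max(xᵢ), zero otherwise. Here max(xᵢ) = 5.96.
Posterior ∝ θ^(−5) · θ^(−3) = θ^(−8) on θ ≥ max(4.1, 5.96) = 5.96.
This density is strictly decreasing in θ, so the posterior mode lies at the lower boundary of the support.

θ̂_MAP = 5.96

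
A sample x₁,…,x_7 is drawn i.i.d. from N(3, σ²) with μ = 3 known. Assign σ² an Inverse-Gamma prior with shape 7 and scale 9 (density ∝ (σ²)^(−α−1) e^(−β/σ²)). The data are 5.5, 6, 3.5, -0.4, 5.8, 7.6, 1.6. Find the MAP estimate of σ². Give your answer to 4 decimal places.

σ̂²_MAP = 3.3052

Sum of squared deviations about the known mean: SS = (5.5−3)² + (6−3)² + (3.5−3)² + (-0.4−3)² + (5.8−3)² + (7.6−3)² + (1.6−3)² = 58.02.
The Normal likelihood contributes (σ²)^(−n/2) exp(−SS/(2σ²)), so the posterior is Inverse-Gamma(α + n/2, β + SS/2) = Inverse-Gamma(10.5, 38.01).
The mode of Inverse-Gamma(a, b) is b/(a+1) = 38.01/11.5 ≈ 3.3052.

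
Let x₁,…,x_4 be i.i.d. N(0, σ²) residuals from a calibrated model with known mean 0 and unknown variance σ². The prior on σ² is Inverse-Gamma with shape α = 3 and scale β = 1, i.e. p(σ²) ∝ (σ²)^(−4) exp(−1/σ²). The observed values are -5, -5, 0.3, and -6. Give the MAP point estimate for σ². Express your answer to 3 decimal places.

σ̂²_MAP = 7.341

Sum of squared deviations about the known mean: SS = (-5−0)² + (-5−0)² + (0.3−0)² + (-6−0)² = 86.09.
The Normal likelihood contributes (σ²)^(−n/2) exp(−SS/(2σ²)), so the posterior is Inverse-Gamma(α + n/2, β + SS/2) = Inverse-Gamma(5, 44.045).
The mode of Inverse-Gamma(a, b) is b/(a+1) = 44.045/6 ≈ 7.341.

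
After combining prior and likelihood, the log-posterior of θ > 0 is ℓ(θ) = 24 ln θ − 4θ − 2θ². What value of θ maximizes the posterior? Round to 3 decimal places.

ℓ'(θ) = 24/θ − 4 − 4θ. Setting this to zero and multiplying by θ: 4θ² + 4θ − 24 = 0.
θ = (−4 + √(4² + 4·4·24)) / (2·4) = (−4 + √400) / 8 = (−4 + 20)/8 = 2.
ℓ''(θ) = −24/θ² − 4 < 0, confirming a maximum.

θ̂_MAP = 2.000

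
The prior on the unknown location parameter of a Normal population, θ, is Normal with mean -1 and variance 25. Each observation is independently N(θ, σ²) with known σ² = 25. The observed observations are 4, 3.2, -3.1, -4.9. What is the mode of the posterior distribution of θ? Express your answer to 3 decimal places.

θ̂_MAP = -0.360

n = 4; x̄ = (4 + 3.2 + (-3.1) + (-4.9))/4 = -0.8/4 = -0.2.
For a Normal prior and Normal likelihood with known variance, the posterior is Normal; its mode equals its mean, the precision-weighted average.
Prior precision 1/σ₀² = 1/25 = 0.04; data precision n/σ² = 4/25 = 0.16.
θ̂ = (0.04·(-1) + 0.16·(-0.2)) / (0.04 + 0.16) = (-0.072)/0.2 = -0.360.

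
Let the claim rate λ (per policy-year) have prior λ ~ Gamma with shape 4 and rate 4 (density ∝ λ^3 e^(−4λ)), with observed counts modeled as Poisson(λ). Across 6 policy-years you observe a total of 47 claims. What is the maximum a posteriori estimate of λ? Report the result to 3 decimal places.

λ̂_MAP = 5.000

Σxᵢ = 47, n = 6.
Posterior ∝ λ^3e^(−4λ) · λ^47e^(−6λ) = λ^50e^(−10λ), i.e. Gamma(shape=51, rate=10).
The mode of a Gamma(a, b) with a ≥ 1 (shape–rate) is (a−1)/b = 50/10 ≈ 5.000.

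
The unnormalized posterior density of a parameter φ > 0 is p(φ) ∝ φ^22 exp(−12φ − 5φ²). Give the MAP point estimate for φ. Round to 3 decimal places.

ℓ'(φ) = 22/φ − 12 − 10φ. Setting this to zero and multiplying by φ: 10φ² + 12φ − 22 = 0.
φ = (−12 + √(12² + 4·10·22)) / (2·10) = (−12 + √1024) / 20 = (−12 + 32)/20 = 1.
ℓ''(φ) = −22/φ² − 10 < 0, confirming a maximum.

φ̂_MAP = 1.000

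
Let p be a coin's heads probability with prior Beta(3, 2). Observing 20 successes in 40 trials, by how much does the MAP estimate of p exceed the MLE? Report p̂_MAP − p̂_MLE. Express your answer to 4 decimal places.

Posterior is Beta(23, 22); MAP = (23−1)/(45−2) = 22/43 ≈ 0.51163.
MLE ignores the prior: p̂_MLE = k/n = 20/40 ≈ 0.50000.
Difference = 22/43 − 20/40 = 1/86 ≈ 0.0116.

MAP − MLE = 0.0116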